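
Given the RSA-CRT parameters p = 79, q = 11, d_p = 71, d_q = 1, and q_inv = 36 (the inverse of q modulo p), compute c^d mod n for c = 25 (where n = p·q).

564

m₁ = c^(d_p) mod p: c ≡ 25 (mod 79), and 25^71 mod 79 = 11.
m₂ = c^(d_q) mod q: c ≡ 3 (mod 11), and 3^1 mod 11 = 3.
h = q_inv·(m₁ − m₂) mod p = 36·(11 − 3) mod 79 = 51.
m = m₂ + h·q = 3 + 51·11 = 564.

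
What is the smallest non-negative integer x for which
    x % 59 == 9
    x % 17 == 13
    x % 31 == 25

The moduli are pairwise coprime; N = 59·17·31 = 31093.
N/59 = 527; 527 ≡ 55 (mod 59); 55·44 ≡ 1, so inverse 44.
N/17 = 1829; 1829 ≡ 10 (mod 17); 10·12 ≡ 1, so inverse 12.
N/31 = 1003; 1003 ≡ 11 (mod 31); 11·17 ≡ 1, so inverse 17.
x ≡ 9·527·44 + 13·1829·12 + 25·1003·17 = 920291.
920291 mod 31093 = 18594.

18594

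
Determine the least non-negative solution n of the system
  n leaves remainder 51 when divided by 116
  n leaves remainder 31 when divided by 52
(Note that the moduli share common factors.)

863

Combine the congruences pairwise.
gcd(116, 52) = 4 and 4 | (31 − 51), so the pair is consistent; merging gives n ≡ 863 (mod 1508), where 1508 = lcm(116, 52).
The solution is unique modulo lcm(116, 52) = 1508.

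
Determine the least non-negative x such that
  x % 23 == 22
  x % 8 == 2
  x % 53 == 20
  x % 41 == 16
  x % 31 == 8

12159386

From x ≡ 22 (mod 23) write x = 22 + 23t. Substituting into x ≡ 2 (mod 8) gives 23t ≡ 4 (mod 8), and since 7⁻¹ ≡ 7 (mod 8), t ≡ 4. Hence x ≡ 22 + 23·4 = 114 (mod 184).
From x ≡ 114 (mod 184) write x = 114 + 184t. Substituting into x ≡ 20 (mod 53) gives 184t ≡ 12 (mod 53), and since 25⁻¹ ≡ 17 (mod 53), t ≡ 45. Hence x ≡ 114 + 184·45 = 8394 (mod 9752).
From x ≡ 8394 (mod 9752) write x = 8394 + 9752t. Substituting into x ≡ 16 (mod 41) gives 9752t ≡ 27 (mod 41), and since 35⁻¹ ≡ 34 (mod 41), t ≡ 16. Hence x ≡ 8394 + 9752·16 = 164426 (mod 399832).
From x ≡ 164426 (mod 399832) write x = 164426 + 399832t. Substituting into x ≡ 8 (mod 31) gives 399832t ≡ 6 (mod 31), and since 25⁻¹ ≡ 5 (mod 31), t ≡ 30. Hence x ≡ 164426 + 399832·30 = 12159386 (mod 12394792).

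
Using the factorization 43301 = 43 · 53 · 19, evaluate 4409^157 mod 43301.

14479

Mod 43: 4409 ≡ 23; by Fermat, exponent reduces to 157 mod 42 = 31; 23^31 ≡ 31 (mod 43).
Mod 53: 4409 ≡ 10; by Fermat, exponent reduces to 157 mod 52 = 1; 10^1 ≡ 10 (mod 53).
Mod 19: 4409 ≡ 1; by Fermat, exponent reduces to 157 mod 18 = 13; 1^13 ≡ 1 (mod 19).
Combine by CRT: x ≡ 31 (mod 43), x ≡ 10 (mod 53), x ≡ 1 (mod 19) ⇒ x ≡ 14479 (mod 43301).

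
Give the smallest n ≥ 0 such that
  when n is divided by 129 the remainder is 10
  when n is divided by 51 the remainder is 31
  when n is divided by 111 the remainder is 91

69799

gcd(129, 51) = 3 and 3 | (31 − 10), so the pair is consistent; merging gives n ≡ 1816 (mod 2193), where 2193 = lcm(129, 51).
gcd(2193, 111) = 3 and 3 | (91 − 1816), so the pair is consistent; merging gives n ≡ 69799 (mod 81141), where 81141 = lcm(2193, 111).
The solution is unique modulo lcm(129, 51, 111) = 81141.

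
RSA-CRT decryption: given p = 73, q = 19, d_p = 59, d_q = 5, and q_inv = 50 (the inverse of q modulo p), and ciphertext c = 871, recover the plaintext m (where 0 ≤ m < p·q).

498

m₁ = c^(d_p) mod p: c ≡ 68 (mod 73), and 68^59 mod 73 = 60.
m₂ = c^(d_q) mod q: c ≡ 16 (mod 19), and 16^5 mod 19 = 4.
h = q_inv·(m₁ − m₂) mod p = 50·(60 − 4) mod 73 = 26.
m = m₂ + h·q = 4 + 26·19 = 498.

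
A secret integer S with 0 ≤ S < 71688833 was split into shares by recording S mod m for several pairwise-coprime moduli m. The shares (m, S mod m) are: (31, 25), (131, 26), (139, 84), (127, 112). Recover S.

20807411

The moduli are pairwise coprime; N = 31·131·139·127 = 71688833.
N/31 = 2312543; 2312543 ≡ 5 (mod 31); 5·25 ≡ 1, so inverse 25.
N/131 = 547243; 547243 ≡ 56 (mod 131); 56·124 ≡ 1, so inverse 124.
N/139 = 515747; 515747 ≡ 57 (mod 139); 57·100 ≡ 1, so inverse 100.
N/127 = 564479; 564479 ≡ 91 (mod 127); 91·67 ≡ 1, so inverse 67.
S ≡ 25·2312543·25 + 26·547243·124 + 84·515747·100 + 112·564479·67 = 11777776023.
11777776023 mod 71688833 = 20807411.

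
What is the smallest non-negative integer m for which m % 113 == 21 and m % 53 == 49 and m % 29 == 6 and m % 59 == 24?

2396073

From m ≡ 21 (mod 113) write m = 21 + 113t. Substituting into m ≡ 49 (mod 53) gives 113t ≡ 28 (mod 53), and since 7⁻¹ ≡ 38 (mod 53), t ≡ 4. Hence m ≡ 21 + 113·4 = 473 (mod 5989).
From m ≡ 473 (mod 5989) write m = 473 + 5989t. Substituting into m ≡ 6 (mod 29) gives 5989t ≡ 26 (mod 29), and since 15⁻¹ ≡ 2 (mod 29), t ≡ 23. Hence m ≡ 473 + 5989·23 = 138220 (mod 173681).
From m ≡ 138220 (mod 173681) write m = 138220 + 173681t. Substituting into m ≡ 24 (mod 59) gives 173681t ≡ 41 (mod 59), and since 44⁻¹ ≡ 55 (mod 59), t ≡ 13. Hence m ≡ 138220 + 173681·13 = 2396073 (mod 10247179).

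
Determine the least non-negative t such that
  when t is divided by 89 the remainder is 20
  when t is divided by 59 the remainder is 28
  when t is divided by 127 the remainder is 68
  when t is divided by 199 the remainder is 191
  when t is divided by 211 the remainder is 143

The moduli are pairwise coprime; N = 89·59·127·199·211 = 28001498353.
N/89 = 314623577; 314623577 ≡ 33 (mod 89); 33·27 ≡ 1, so inverse 27.
N/59 = 474601667; 474601667 ≡ 3 (mod 59); 3·20 ≡ 1, so inverse 20.
N/127 = 220484239; 220484239 ≡ 47 (mod 127); 47·100 ≡ 1, so inverse 100.
N/199 = 140711047; 140711047 ≡ 137 (mod 199); 137·138 ≡ 1, so inverse 138.
N/211 = 132708523; 132708523 ≡ 73 (mod 211); 73·185 ≡ 1, so inverse 185.
t ≡ 20·314623577·27 + 28·474601667·20 + 68·220484239·100 + 191·140711047·138 + 143·132708523·185 = 9154632243091.
9154632243091 mod 28001498353 = 26143780013.

26143780013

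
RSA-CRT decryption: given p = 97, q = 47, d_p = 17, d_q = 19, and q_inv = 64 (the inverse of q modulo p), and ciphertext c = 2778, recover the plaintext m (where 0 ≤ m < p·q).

715

m₁ = c^(d_p) mod p: c ≡ 62 (mod 97), and 62^17 mod 97 = 36.
m₂ = c^(d_q) mod q: c ≡ 5 (mod 47), and 5^19 mod 47 = 10.
h = q_inv·(m₁ − m₂) mod p = 64·(36 − 10) mod 97 = 15.
m = m₂ + h·q = 10 + 15·47 = 715.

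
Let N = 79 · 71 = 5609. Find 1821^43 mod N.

5391

Mod 79: 1821 ≡ 4; 4^43 ≡ 19 (mod 79).
Mod 71: 1821 ≡ 46; 46^43 ≡ 66 (mod 71).
Combine by CRT: x ≡ 19 (mod 79), x ≡ 66 (mod 71) ⇒ x ≡ 5391 (mod 5609).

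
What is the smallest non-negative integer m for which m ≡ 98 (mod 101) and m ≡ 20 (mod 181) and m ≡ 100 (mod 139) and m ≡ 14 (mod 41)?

The moduli are pairwise coprime; N = 101·181·139·41 = 104183419.
N/101 = 1031519; 1031519 ≡ 6 (mod 101); 6·17 ≡ 1, so inverse 17.
N/181 = 575599; 575599 ≡ 19 (mod 181); 19·162 ≡ 1, so inverse 162.
N/139 = 749521; 749521 ≡ 33 (mod 139); 33·59 ≡ 1, so inverse 59.
N/41 = 2541059; 2541059 ≡ 2 (mod 41); 2·21 ≡ 1, so inverse 21.
m ≡ 98·1031519·17 + 20·575599·162 + 100·749521·59 + 14·2541059·21 = 8752696660.
8752696660 mod 104183419 = 1289464.

1289464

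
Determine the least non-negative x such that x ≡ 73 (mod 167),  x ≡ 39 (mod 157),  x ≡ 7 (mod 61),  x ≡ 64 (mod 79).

122971859

Combine the congruences pairwise.
From x ≡ 73 (mod 167) write x = 73 + 167t. Substituting into x ≡ 39 (mod 157) gives 167t ≡ 123 (mod 157), and since 10⁻¹ ≡ 110 (mod 157), t ≡ 28. Hence x ≡ 73 + 167·28 = 4749 (mod 26219).
From x ≡ 4749 (mod 26219) write x = 4749 + 26219t. Substituting into x ≡ 7 (mod 61) gives 26219t ≡ 16 (mod 61), and since 50⁻¹ ≡ 11 (mod 61), t ≡ 54. Hence x ≡ 4749 + 26219·54 = 1420575 (mod 1599359).
From x ≡ 1420575 (mod 1599359) write x = 1420575 + 1599359t. Substituting into x ≡ 64 (mod 79) gives 1599359t ≡ 67 (mod 79), and since 4⁻¹ ≡ 20 (mod 79), t ≡ 76. Hence x ≡ 1420575 + 1599359·76 = 122971859 (mod 126349361).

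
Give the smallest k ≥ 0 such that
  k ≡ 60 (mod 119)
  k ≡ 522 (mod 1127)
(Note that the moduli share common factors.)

15173

gcd(119, 1127) = 7 and 7 | (522 − 60), so the pair is consistent; merging gives k ≡ 15173 (mod 19159), where 19159 = lcm(119, 1127).
The solution is unique modulo lcm(119, 1127) = 19159.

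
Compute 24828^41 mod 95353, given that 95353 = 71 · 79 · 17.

12571

Mod 71: 24828 ≡ 49; 49^41 ≡ 4 (mod 71).
Mod 79: 24828 ≡ 22; 22^41 ≡ 10 (mod 79).
Mod 17: 24828 ≡ 8; by Fermat, exponent reduces to 41 mod 16 = 9; 8^9 ≡ 8 (mod 17).
Combine by CRT: x ≡ 4 (mod 71), x ≡ 10 (mod 79), x ≡ 8 (mod 17) ⇒ x ≡ 12571 (mod 95353).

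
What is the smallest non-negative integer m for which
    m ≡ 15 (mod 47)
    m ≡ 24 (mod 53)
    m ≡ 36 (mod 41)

43537

Combine the congruences pairwise.
From m ≡ 15 (mod 47) write m = 15 + 47t. Substituting into m ≡ 24 (mod 53) gives 47t ≡ 9 (mod 53), and since 47⁻¹ ≡ 44 (mod 53), t ≡ 25. Hence m ≡ 15 + 47·25 = 1190 (mod 2491).
From m ≡ 1190 (mod 2491) write m = 1190 + 2491t. Substituting into m ≡ 36 (mod 41) gives 2491t ≡ 35 (mod 41), and since 31⁻¹ ≡ 4 (mod 41), t ≡ 17. Hence m ≡ 1190 + 2491·17 = 43537 (mod 102131).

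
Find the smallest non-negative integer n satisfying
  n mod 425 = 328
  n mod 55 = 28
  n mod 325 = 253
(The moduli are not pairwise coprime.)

4153

gcd(425, 55) = 5 and 5 | (28 − 328), so the pair is consistent; merging gives n ≡ 4153 (mod 4675), where 4675 = lcm(425, 55).
gcd(4675, 325) = 25 and 25 | (253 − 4153), so the pair is consistent; merging gives n ≡ 4153 (mod 60775), where 60775 = lcm(4675, 325).
The solution is unique modulo lcm(425, 55, 325) = 60775.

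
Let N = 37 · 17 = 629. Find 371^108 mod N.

38

Mod 37: 371 ≡ 1; since 36 | 108, by Fermat 1^108 ≡ 1 (mod 37).
Mod 17: 371 ≡ 14; by Fermat, exponent reduces to 108 mod 16 = 12; 14^12 ≡ 4 (mod 17).
Combine by CRT: x ≡ 1 (mod 37), x ≡ 4 (mod 17) ⇒ x ≡ 38 (mod 629).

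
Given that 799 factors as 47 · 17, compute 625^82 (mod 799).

679

Mod 47: 625 ≡ 14; by Fermat, exponent reduces to 82 mod 46 = 36; 14^36 ≡ 21 (mod 47).
Mod 17: 625 ≡ 13; by Fermat, exponent reduces to 82 mod 16 = 2; 13^2 ≡ 16 (mod 17).
Combine by CRT: x ≡ 21 (mod 47), x ≡ 16 (mod 17) ⇒ x ≡ 679 (mod 799).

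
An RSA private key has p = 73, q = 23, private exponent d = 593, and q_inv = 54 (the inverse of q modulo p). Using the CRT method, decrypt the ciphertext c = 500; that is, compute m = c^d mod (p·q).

d_p = d mod (p−1) = 593 mod 72 = 17; d_q = d mod (q−1) = 21.
m₁ = c^(d_p) mod p: c ≡ 62 (mod 73), and 62^17 mod 73 = 29.
m₂ = c^(d_q) mod q: c ≡ 17 (mod 23), and 17^21 mod 23 = 19.
h = q_inv·(m₁ − m₂) mod p = 54·(29 − 19) mod 73 = 29.
m = m₂ + h·q = 19 + 29·23 = 686.

686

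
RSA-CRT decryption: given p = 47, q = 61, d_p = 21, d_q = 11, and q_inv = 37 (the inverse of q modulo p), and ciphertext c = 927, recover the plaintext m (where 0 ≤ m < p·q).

m₁ = c^(d_p) mod p: c ≡ 34 (mod 47), and 34^21 mod 47 = 42.
m₂ = c^(d_q) mod q: c ≡ 12 (mod 61), and 12^11 mod 61 = 15.
h = q_inv·(m₁ − m₂) mod p = 37·(42 − 15) mod 47 = 12.
m = m₂ + h·q = 15 + 12·61 = 747.

747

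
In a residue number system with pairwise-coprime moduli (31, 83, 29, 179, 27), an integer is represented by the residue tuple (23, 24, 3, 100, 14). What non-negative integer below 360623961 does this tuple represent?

207473630

The moduli are pairwise coprime; N = 31·83·29·179·27 = 360623961.
N/31 = 11633031; 11633031 ≡ 2 (mod 31); 2·16 ≡ 1, so inverse 16.
N/83 = 4344867; 4344867 ≡ 66 (mod 83); 66·39 ≡ 1, so inverse 39.
N/29 = 12435309; 12435309 ≡ 22 (mod 29); 22·4 ≡ 1, so inverse 4.
N/179 = 2014659; 2014659 ≡ 14 (mod 179); 14·64 ≡ 1, so inverse 64.
N/27 = 13356443; 13356443 ≡ 2 (mod 27); 2·14 ≡ 1, so inverse 14.
x ≡ 23·11633031·16 + 24·4344867·39 + 3·12435309·4 + 100·2014659·64 + 14·13356443·14 = 24008655056.
24008655056 mod 360623961 = 207473630.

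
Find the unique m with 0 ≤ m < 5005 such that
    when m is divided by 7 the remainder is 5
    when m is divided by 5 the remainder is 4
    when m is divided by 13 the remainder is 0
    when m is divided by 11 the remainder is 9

4849

The moduli are pairwise coprime; N = 7·5·13·11 = 5005.
N/7 = 715; 715 ≡ 1 (mod 7), inverse 1.
N/5 = 1001; 1001 ≡ 1 (mod 5), inverse 1.
N/13 = 385; 385 ≡ 8 (mod 13); 8·5 ≡ 1, so inverse 5.
N/11 = 455; 455 ≡ 4 (mod 11); 4·3 ≡ 1, so inverse 3.
m ≡ 5·715·1 + 4·1001·1 + 0·385·5 + 9·455·3 = 19864.
19864 mod 5005 = 4849.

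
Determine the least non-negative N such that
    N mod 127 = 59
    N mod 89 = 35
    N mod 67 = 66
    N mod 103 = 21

From N ≡ 59 (mod 127) write N = 59 + 127t. Substituting into N ≡ 35 (mod 89) gives 127t ≡ 65 (mod 89), and since 38⁻¹ ≡ 82 (mod 89), t ≡ 79. Hence N ≡ 59 + 127·79 = 10092 (mod 11303).
From N ≡ 10092 (mod 11303) write N = 10092 + 11303t. Substituting into N ≡ 66 (mod 67) gives 11303t ≡ 24 (mod 67), and since 47⁻¹ ≡ 10 (mod 67), t ≡ 39. Hence N ≡ 10092 + 11303·39 = 450909 (mod 757301).
From N ≡ 450909 (mod 757301) write N = 450909 + 757301t. Substituting into N ≡ 21 (mod 103) gives 757301t ≡ 46 (mod 103), and since 45⁻¹ ≡ 87 (mod 103), t ≡ 88. Hence N ≡ 450909 + 757301·88 = 67093397 (mod 78002003).

67093397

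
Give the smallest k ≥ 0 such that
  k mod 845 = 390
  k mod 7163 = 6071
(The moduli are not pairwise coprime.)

385710

gcd(845, 7163) = 13 and 13 | (6071 − 390), so the pair is consistent; merging gives k ≡ 385710 (mod 465595), where 465595 = lcm(845, 7163).
The solution is unique modulo lcm(845, 7163) = 465595.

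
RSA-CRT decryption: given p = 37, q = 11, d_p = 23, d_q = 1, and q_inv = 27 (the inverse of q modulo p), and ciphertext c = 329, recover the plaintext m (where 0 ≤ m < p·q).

197

m₁ = c^(d_p) mod p: c ≡ 33 (mod 37), and 33^23 mod 37 = 12.
m₂ = c^(d_q) mod q: c ≡ 10 (mod 11), and 10^1 mod 11 = 10.
h = q_inv·(m₁ − m₂) mod p = 27·(12 − 10) mod 37 = 17.
m = m₂ + h·q = 10 + 17·11 = 197.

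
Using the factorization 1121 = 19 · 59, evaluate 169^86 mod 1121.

671

Mod 19: 169 ≡ 17; by Fermat, exponent reduces to 86 mod 18 = 14; 17^14 ≡ 6 (mod 19).
Mod 59: 169 ≡ 51; by Fermat, exponent reduces to 86 mod 58 = 28; 51^28 ≡ 22 (mod 59).
Combine by CRT: x ≡ 6 (mod 19), x ≡ 22 (mod 59) ⇒ x ≡ 671 (mod 1121).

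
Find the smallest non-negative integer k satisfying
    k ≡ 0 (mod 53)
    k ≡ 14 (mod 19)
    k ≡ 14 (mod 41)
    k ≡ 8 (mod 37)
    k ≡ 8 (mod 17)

9192214

The moduli are pairwise coprime; N = 53·19·41·37·17 = 25969523.
N/53 = 489991; 489991 ≡ 6 (mod 53); 6·9 ≡ 1, so inverse 9.
N/19 = 1366817; 1366817 ≡ 14 (mod 19); 14·15 ≡ 1, so inverse 15.
N/41 = 633403; 633403 ≡ 35 (mod 41); 35·34 ≡ 1, so inverse 34.
N/37 = 701879; 701879 ≡ 26 (mod 37); 26·10 ≡ 1, so inverse 10.
N/17 = 1527619; 1527619 ≡ 16 (mod 17); 16·16 ≡ 1, so inverse 16.
k ≡ 0·489991·9 + 14·1366817·15 + 14·633403·34 + 8·701879·10 + 8·1527619·16 = 840216950.
840216950 mod 25969523 = 9192214.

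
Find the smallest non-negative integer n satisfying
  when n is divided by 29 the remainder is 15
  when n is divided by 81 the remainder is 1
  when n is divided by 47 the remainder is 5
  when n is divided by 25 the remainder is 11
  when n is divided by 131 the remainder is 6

The moduli are pairwise coprime; M = 29·81·47·25·131 = 361569825.
M/29 = 12467925; 12467925 ≡ 13 (mod 29); 13·9 ≡ 1, so inverse 9.
M/81 = 4463825; 4463825 ≡ 77 (mod 81); 77·20 ≡ 1, so inverse 20.
M/47 = 7692975; 7692975 ≡ 15 (mod 47); 15·22 ≡ 1, so inverse 22.
M/25 = 14462793; 14462793 ≡ 18 (mod 25); 18·7 ≡ 1, so inverse 7.
M/131 = 2760075; 2760075 ≡ 36 (mod 131); 36·91 ≡ 1, so inverse 91.
n ≡ 15·12467925·9 + 1·4463825·20 + 5·7692975·22 + 11·14462793·7 + 6·2760075·91 = 5239309636.
5239309636 mod 361569825 = 177332086.

177332086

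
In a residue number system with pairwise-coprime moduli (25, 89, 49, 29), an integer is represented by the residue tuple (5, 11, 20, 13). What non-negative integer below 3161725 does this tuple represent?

13005

The moduli are pairwise coprime; N = 25·89·49·29 = 3161725.
N/25 = 126469; 126469 ≡ 19 (mod 25); 19·4 ≡ 1, so inverse 4.
N/89 = 35525; 35525 ≡ 14 (mod 89); 14·70 ≡ 1, so inverse 70.
N/49 = 64525; 64525 ≡ 41 (mod 49); 41·6 ≡ 1, so inverse 6.
N/29 = 109025; 109025 ≡ 14 (mod 29); 14·27 ≡ 1, so inverse 27.
x ≡ 5·126469·4 + 11·35525·70 + 20·64525·6 + 13·109025·27 = 75894405.
75894405 mod 3161725 = 13005.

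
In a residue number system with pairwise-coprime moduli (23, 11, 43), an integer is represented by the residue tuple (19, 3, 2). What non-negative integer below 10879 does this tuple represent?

Combine the congruences pairwise.
From x ≡ 19 (mod 23) write x = 19 + 23t. Substituting into x ≡ 3 (mod 11) gives 23t ≡ 6 (mod 11), and since 1⁻¹ ≡ 1 (mod 11), t ≡ 6. Hence x ≡ 19 + 23·6 = 157 (mod 253).
From x ≡ 157 (mod 253) write x = 157 + 253t. Substituting into x ≡ 2 (mod 43) gives 253t ≡ 17 (mod 43), and since 38⁻¹ ≡ 17 (mod 43), t ≡ 31. Hence x ≡ 157 + 253·31 = 8000 (mod 10879).

8000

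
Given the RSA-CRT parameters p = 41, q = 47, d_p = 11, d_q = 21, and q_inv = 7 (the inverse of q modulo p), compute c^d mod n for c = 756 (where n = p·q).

m₁ = c^(d_p) mod p: c ≡ 18 (mod 41), and 18^11 mod 41 = 18.
m₂ = c^(d_q) mod q: c ≡ 4 (mod 47), and 4^21 mod 47 = 3.
h = q_inv·(m₁ − m₂) mod p = 7·(18 − 3) mod 41 = 23.
m = m₂ + h·q = 3 + 23·47 = 1084.

1084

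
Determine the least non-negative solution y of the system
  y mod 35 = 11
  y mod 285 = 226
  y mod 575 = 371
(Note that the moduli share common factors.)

147571

gcd(35, 285) = 5 and 5 | (226 − 11), so the pair is consistent; merging gives y ≡ 1936 (mod 1995), where 1995 = lcm(35, 285).
gcd(1995, 575) = 5 and 5 | (371 − 1936), so the pair is consistent; merging gives y ≡ 147571 (mod 229425), where 229425 = lcm(1995, 575).
The solution is unique modulo lcm(35, 285, 575) = 229425.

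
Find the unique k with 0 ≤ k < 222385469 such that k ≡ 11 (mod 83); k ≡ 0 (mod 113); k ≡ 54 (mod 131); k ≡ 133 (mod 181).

143337110

The moduli are pairwise coprime; N = 83·113·131·181 = 222385469.
N/83 = 2679343; 2679343 ≡ 20 (mod 83); 20·54 ≡ 1, so inverse 54.
N/113 = 1968013; 1968013 ≡ 5 (mod 113); 5·68 ≡ 1, so inverse 68.
N/131 = 1697599; 1697599 ≡ 101 (mod 131); 101·48 ≡ 1, so inverse 48.
N/181 = 1228649; 1228649 ≡ 21 (mod 181); 21·69 ≡ 1, so inverse 69.
k ≡ 11·2679343·54 + 0·1968013·68 + 54·1697599·48 + 133·1228649·69 = 17267018223.
17267018223 mod 222385469 = 143337110.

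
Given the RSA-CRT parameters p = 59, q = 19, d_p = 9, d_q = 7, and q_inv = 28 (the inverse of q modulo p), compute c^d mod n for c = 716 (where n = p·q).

162

m₁ = c^(d_p) mod p: c ≡ 8 (mod 59), and 8^9 mod 59 = 44.
m₂ = c^(d_q) mod q: c ≡ 13 (mod 19), and 13^7 mod 19 = 10.
h = q_inv·(m₁ − m₂) mod p = 28·(44 − 10) mod 59 = 8.
m = m₂ + h·q = 10 + 8·19 = 162.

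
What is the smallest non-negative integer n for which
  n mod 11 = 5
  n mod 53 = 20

Combine the congruences pairwise.
From n ≡ 5 (mod 11) write n = 5 + 11t. Substituting into n ≡ 20 (mod 53) gives 11t ≡ 15 (mod 53), and since 11⁻¹ ≡ 29 (mod 53), t ≡ 11. Hence n ≡ 5 + 11·11 = 126 (mod 583).

126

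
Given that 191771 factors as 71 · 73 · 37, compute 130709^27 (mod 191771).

149701

Mod 71: 130709 ≡ 69; 69^27 ≡ 33 (mod 71).
Mod 73: 130709 ≡ 39; 39^27 ≡ 51 (mod 73).
Mod 37: 130709 ≡ 25; 25^27 ≡ 36 (mod 37).
Combine by CRT: x ≡ 33 (mod 71), x ≡ 51 (mod 73), x ≡ 36 (mod 37) ⇒ x ≡ 149701 (mod 191771).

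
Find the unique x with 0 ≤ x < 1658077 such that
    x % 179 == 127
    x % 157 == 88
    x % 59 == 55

775197

The moduli are pairwise coprime; N = 179·157·59 = 1658077.
N/179 = 9263; 9263 ≡ 134 (mod 179); 134·175 ≡ 1, so inverse 175.
N/157 = 10561; 10561 ≡ 42 (mod 157); 42·86 ≡ 1, so inverse 86.
N/59 = 28103; 28103 ≡ 19 (mod 59); 19·28 ≡ 1, so inverse 28.
x ≡ 127·9263·175 + 88·10561·86 + 55·28103·28 = 329074443.
329074443 mod 1658077 = 775197.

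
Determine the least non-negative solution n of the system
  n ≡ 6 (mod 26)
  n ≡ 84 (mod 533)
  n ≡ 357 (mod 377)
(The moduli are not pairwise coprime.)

20338

Combine the congruences pairwise.
gcd(26, 533) = 13 and 13 | (84 − 6), so the pair is consistent; merging gives n ≡ 84 (mod 1066), where 1066 = lcm(26, 533).
gcd(1066, 377) = 13 and 13 | (357 − 84), so the pair is consistent; merging gives n ≡ 20338 (mod 30914), where 30914 = lcm(1066, 377).
The solution is unique modulo lcm(26, 533, 377) = 30914.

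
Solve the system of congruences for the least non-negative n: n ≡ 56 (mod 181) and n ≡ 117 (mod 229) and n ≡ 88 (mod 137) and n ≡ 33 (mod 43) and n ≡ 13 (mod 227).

41236802534

The moduli are pairwise coprime; M = 181·229·137·43·227 = 55427965393.
M/181 = 306231853; 306231853 ≡ 125 (mod 181); 125·42 ≡ 1, so inverse 42.
M/229 = 242043517; 242043517 ≡ 135 (mod 229); 135·95 ≡ 1, so inverse 95.
M/137 = 404583689; 404583689 ≡ 84 (mod 137); 84·31 ≡ 1, so inverse 31.
M/43 = 1289022451; 1289022451 ≡ 13 (mod 43); 13·10 ≡ 1, so inverse 10.
M/227 = 244176059; 244176059 ≡ 104 (mod 227); 104·203 ≡ 1, so inverse 203.
n ≡ 56·306231853·42 + 117·242043517·95 + 88·404583689·31 + 33·1289022451·10 + 13·244176059·203 = 5584033341834.
5584033341834 mod 55427965393 = 41236802534.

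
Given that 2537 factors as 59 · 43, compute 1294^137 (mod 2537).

1761

Mod 59: 1294 ≡ 55; by Fermat, exponent reduces to 137 mod 58 = 21; 55^21 ≡ 50 (mod 59).
Mod 43: 1294 ≡ 4; by Fermat, exponent reduces to 137 mod 42 = 11; 4^11 ≡ 41 (mod 43).
Combine by CRT: x ≡ 50 (mod 59), x ≡ 41 (mod 43) ⇒ x ≡ 1761 (mod 2537).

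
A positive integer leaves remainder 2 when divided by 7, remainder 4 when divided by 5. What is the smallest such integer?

9

From n ≡ 2 (mod 7) write n = 2 + 7t. Substituting into n ≡ 4 (mod 5) gives 7t ≡ 2 (mod 5), and since 2⁻¹ ≡ 3 (mod 5), t ≡ 1. Hence n ≡ 2 + 7·1 = 9 (mod 35).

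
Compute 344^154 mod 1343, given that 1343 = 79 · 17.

Mod 79: 344 ≡ 28; by Fermat, exponent reduces to 154 mod 78 = 76; 28^76 ≡ 13 (mod 79).
Mod 17: 344 ≡ 4; by Fermat, exponent reduces to 154 mod 16 = 10; 4^10 ≡ 16 (mod 17).
Combine by CRT: x ≡ 13 (mod 79), x ≡ 16 (mod 17) ⇒ x ≡ 645 (mod 1343).

645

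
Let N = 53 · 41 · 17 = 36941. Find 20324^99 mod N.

7937

Mod 53: 20324 ≡ 25; by Fermat, exponent reduces to 99 mod 52 = 47; 25^47 ≡ 40 (mod 53).
Mod 41: 20324 ≡ 29; by Fermat, exponent reduces to 99 mod 40 = 19; 29^19 ≡ 24 (mod 41).
Mod 17: 20324 ≡ 9; by Fermat, exponent reduces to 99 mod 16 = 3; 9^3 ≡ 15 (mod 17).
Combine by CRT: x ≡ 40 (mod 53), x ≡ 24 (mod 41), x ≡ 15 (mod 17) ⇒ x ≡ 7937 (mod 36941).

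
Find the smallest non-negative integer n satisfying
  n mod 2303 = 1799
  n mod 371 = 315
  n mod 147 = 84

123858

Combine the congruences pairwise.
gcd(2303, 371) = 7 and 7 | (315 − 1799), so the pair is consistent; merging gives n ≡ 1799 (mod 122059), where 122059 = lcm(2303, 371).
gcd(122059, 147) = 49 and 49 | (84 − 1799), so the pair is consistent; merging gives n ≡ 123858 (mod 366177), where 366177 = lcm(122059, 147).
The solution is unique modulo lcm(2303, 371, 147) = 366177.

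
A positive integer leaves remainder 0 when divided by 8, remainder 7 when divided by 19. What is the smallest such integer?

64

From x ≡ 0 (mod 8) write x = 0 + 8t. Substituting into x ≡ 7 (mod 19) gives 8t ≡ 7 (mod 19), and since 8⁻¹ ≡ 12 (mod 19), t ≡ 8. Hence x ≡ 0 + 8·8 = 64 (mod 152).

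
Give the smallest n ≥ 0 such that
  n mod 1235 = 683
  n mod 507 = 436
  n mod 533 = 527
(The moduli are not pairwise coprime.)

1339423

gcd(1235, 507) = 13 and 13 | (436 − 683), so the pair is consistent; merging gives n ≡ 38968 (mod 48165), where 48165 = lcm(1235, 507).
gcd(48165, 533) = 13 and 13 | (527 − 38968), so the pair is consistent; merging gives n ≡ 1339423 (mod 1974765), where 1974765 = lcm(48165, 533).
The solution is unique modulo lcm(1235, 507, 533) = 1974765.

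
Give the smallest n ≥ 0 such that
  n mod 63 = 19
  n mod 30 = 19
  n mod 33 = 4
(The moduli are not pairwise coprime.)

3799

gcd(63, 30) = 3 and 3 | (19 − 19), so the pair is consistent; merging gives n ≡ 19 (mod 630), where 630 = lcm(63, 30).
gcd(630, 33) = 3 and 3 | (4 − 19), so the pair is consistent; merging gives n ≡ 3799 (mod 6930), where 6930 = lcm(630, 33).
The solution is unique modulo lcm(63, 30, 33) = 6930.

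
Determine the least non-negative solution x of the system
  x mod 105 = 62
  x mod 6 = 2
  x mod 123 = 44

gcd(105, 6) = 3 and 3 | (2 − 62), so the pair is consistent; merging gives x ≡ 62 (mod 210), where 210 = lcm(105, 6).
gcd(210, 123) = 3 and 3 | (44 − 62), so the pair is consistent; merging gives x ≡ 4472 (mod 8610), where 8610 = lcm(210, 123).
The solution is unique modulo lcm(105, 6, 123) = 8610.

4472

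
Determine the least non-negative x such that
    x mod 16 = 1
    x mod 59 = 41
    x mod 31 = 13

The moduli are pairwise coprime; N = 16·59·31 = 29264.
N/16 = 1829; 1829 ≡ 5 (mod 16); 5·13 ≡ 1, so inverse 13.
N/59 = 496; 496 ≡ 24 (mod 59); 24·32 ≡ 1, so inverse 32.
N/31 = 944; 944 ≡ 14 (mod 31); 14·20 ≡ 1, so inverse 20.
x ≡ 1·1829·13 + 41·496·32 + 13·944·20 = 919969.
919969 mod 29264 = 12785.

12785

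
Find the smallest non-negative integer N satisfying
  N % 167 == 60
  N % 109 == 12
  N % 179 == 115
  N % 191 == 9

The moduli are pairwise coprime; M = 167·109·179·191 = 622342367.
M/167 = 3726601; 3726601 ≡ 163 (mod 167); 163·125 ≡ 1, so inverse 125.
M/109 = 5709563; 5709563 ≡ 34 (mod 109); 34·93 ≡ 1, so inverse 93.
M/179 = 3476773; 3476773 ≡ 56 (mod 179); 56·16 ≡ 1, so inverse 16.
M/191 = 3258337; 3258337 ≡ 68 (mod 191); 68·59 ≡ 1, so inverse 59.
N ≡ 60·3726601·125 + 12·5709563·93 + 115·3476773·16 + 9·3258337·59 = 42448819075.
42448819075 mod 622342367 = 129538119.

129538119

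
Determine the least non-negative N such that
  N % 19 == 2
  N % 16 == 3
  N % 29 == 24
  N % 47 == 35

From N ≡ 2 (mod 19) write N = 2 + 19t. Substituting into N ≡ 3 (mod 16) gives 19t ≡ 1 (mod 16), and since 3⁻¹ ≡ 11 (mod 16), t ≡ 11. Hence N ≡ 2 + 19·11 = 211 (mod 304).
From N ≡ 211 (mod 304) write N = 211 + 304t. Substituting into N ≡ 24 (mod 29) gives 304t ≡ 16 (mod 29), and since 14⁻¹ ≡ 27 (mod 29), t ≡ 26. Hence N ≡ 211 + 304·26 = 8115 (mod 8816).
From N ≡ 8115 (mod 8816) write N = 8115 + 8816t. Substituting into N ≡ 35 (mod 47) gives 8816t ≡ 4 (mod 47), and since 27⁻¹ ≡ 7 (mod 47), t ≡ 28. Hence N ≡ 8115 + 8816·28 = 254963 (mod 414352).

254963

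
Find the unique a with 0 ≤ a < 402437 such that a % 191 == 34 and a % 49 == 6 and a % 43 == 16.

The moduli are pairwise coprime; N = 191·49·43 = 402437.
N/191 = 2107; 2107 ≡ 6 (mod 191); 6·32 ≡ 1, so inverse 32.
N/49 = 8213; 8213 ≡ 30 (mod 49); 30·18 ≡ 1, so inverse 18.
N/43 = 9359; 9359 ≡ 28 (mod 43); 28·20 ≡ 1, so inverse 20.
a ≡ 34·2107·32 + 6·8213·18 + 16·9359·20 = 6174300.
6174300 mod 402437 = 137745.

137745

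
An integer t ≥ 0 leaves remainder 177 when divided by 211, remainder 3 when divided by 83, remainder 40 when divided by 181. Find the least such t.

The moduli are pairwise coprime; N = 211·83·181 = 3169853.
N/211 = 15023; 15023 ≡ 42 (mod 211); 42·206 ≡ 1, so inverse 206.
N/83 = 38191; 38191 ≡ 11 (mod 83); 11·68 ≡ 1, so inverse 68.
N/181 = 17513; 17513 ≡ 137 (mod 181); 137·37 ≡ 1, so inverse 37.
t ≡ 177·15023·206 + 3·38191·68 + 40·17513·37 = 581478830.
581478830 mod 3169853 = 1395731.

1395731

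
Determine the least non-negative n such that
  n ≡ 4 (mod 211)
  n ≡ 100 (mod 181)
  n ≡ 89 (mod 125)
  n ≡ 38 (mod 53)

247394339

The moduli are pairwise coprime; M = 211·181·125·53 = 253015375.
M/211 = 1199125; 1199125 ≡ 12 (mod 211); 12·88 ≡ 1, so inverse 88.
M/181 = 1397875; 1397875 ≡ 12 (mod 181); 12·166 ≡ 1, so inverse 166.
M/125 = 2024123; 2024123 ≡ 123 (mod 125); 123·62 ≡ 1, so inverse 62.
M/53 = 4773875; 4773875 ≡ 6 (mod 53); 6·9 ≡ 1, so inverse 9.
n ≡ 4·1199125·88 + 100·1397875·166 + 89·2024123·62 + 38·4773875·9 = 36428592964.
36428592964 mod 253015375 = 247394339.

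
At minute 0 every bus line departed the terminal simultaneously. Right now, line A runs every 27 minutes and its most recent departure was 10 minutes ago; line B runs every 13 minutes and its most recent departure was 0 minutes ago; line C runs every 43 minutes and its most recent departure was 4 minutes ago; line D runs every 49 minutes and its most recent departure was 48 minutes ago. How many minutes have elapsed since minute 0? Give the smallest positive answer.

From t ≡ 10 (mod 27) write t = 10 + 27s. Substituting into t ≡ 0 (mod 13) gives 27s ≡ 3 (mod 13), and since 1⁻¹ ≡ 1 (mod 13), s ≡ 3. Hence t ≡ 10 + 27·3 = 91 (mod 351).
From t ≡ 91 (mod 351) write t = 91 + 351s. Substituting into t ≡ 4 (mod 43) gives 351s ≡ 42 (mod 43), and since 7⁻¹ ≡ 37 (mod 43), s ≡ 6. Hence t ≡ 91 + 351·6 = 2197 (mod 15093).
From t ≡ 2197 (mod 15093) write t = 2197 + 15093s. Substituting into t ≡ 48 (mod 49) gives 15093s ≡ 7 (mod 49), and since 1⁻¹ ≡ 1 (mod 49), s ≡ 7. Hence t ≡ 2197 + 15093·7 = 107848 (mod 739557).

107848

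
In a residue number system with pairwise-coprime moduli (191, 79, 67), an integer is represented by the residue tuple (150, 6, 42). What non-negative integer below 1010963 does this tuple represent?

137861

From x ≡ 150 (mod 191) write x = 150 + 191t. Substituting into x ≡ 6 (mod 79) gives 191t ≡ 14 (mod 79), and since 33⁻¹ ≡ 12 (mod 79), t ≡ 10. Hence x ≡ 150 + 191·10 = 2060 (mod 15089).
From x ≡ 2060 (mod 15089) write x = 2060 + 15089t. Substituting into x ≡ 42 (mod 67) gives 15089t ≡ 59 (mod 67), and since 14⁻¹ ≡ 24 (mod 67), t ≡ 9. Hence x ≡ 2060 + 15089·9 = 137861 (mod 1010963).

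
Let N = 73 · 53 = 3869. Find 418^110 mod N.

2666

Mod 73: 418 ≡ 53; by Fermat, exponent reduces to 110 mod 72 = 38; 53^38 ≡ 38 (mod 73).
Mod 53: 418 ≡ 47; by Fermat, exponent reduces to 110 mod 52 = 6; 47^6 ≡ 16 (mod 53).
Combine by CRT: x ≡ 38 (mod 73), x ≡ 16 (mod 53) ⇒ x ≡ 2666 (mod 3869).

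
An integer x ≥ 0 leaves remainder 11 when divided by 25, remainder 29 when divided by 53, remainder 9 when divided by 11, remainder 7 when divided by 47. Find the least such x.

638361

Combine the congruences pairwise.
From x ≡ 11 (mod 25) write x = 11 + 25t. Substituting into x ≡ 29 (mod 53) gives 25t ≡ 18 (mod 53), and since 25⁻¹ ≡ 17 (mod 53), t ≡ 41. Hence x ≡ 11 + 25·41 = 1036 (mod 1325).
From x ≡ 1036 (mod 1325) write x = 1036 + 1325t. Substituting into x ≡ 9 (mod 11) gives 1325t ≡ 7 (mod 11), and since 5⁻¹ ≡ 9 (mod 11), t ≡ 8. Hence x ≡ 1036 + 1325·8 = 11636 (mod 14575).
From x ≡ 11636 (mod 14575) write x = 11636 + 14575t. Substituting into x ≡ 7 (mod 47) gives 14575t ≡ 27 (mod 47), and since 5⁻¹ ≡ 19 (mod 47), t ≡ 43. Hence x ≡ 11636 + 14575·43 = 638361 (mod 685025).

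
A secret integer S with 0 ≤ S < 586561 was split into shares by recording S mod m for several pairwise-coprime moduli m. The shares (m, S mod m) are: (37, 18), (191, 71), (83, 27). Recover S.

The moduli are pairwise coprime; N = 37·191·83 = 586561.
N/37 = 15853; 15853 ≡ 17 (mod 37); 17·24 ≡ 1, so inverse 24.
N/191 = 3071; 3071 ≡ 15 (mod 191); 15·51 ≡ 1, so inverse 51.
N/83 = 7067; 7067 ≡ 12 (mod 83); 12·7 ≡ 1, so inverse 7.
S ≡ 18·15853·24 + 71·3071·51 + 27·7067·7 = 19304250.
19304250 mod 586561 = 534298.

534298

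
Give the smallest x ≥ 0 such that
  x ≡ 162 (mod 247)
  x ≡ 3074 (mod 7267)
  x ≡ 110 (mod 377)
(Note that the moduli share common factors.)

gcd(247, 7267) = 13 and 13 | (3074 − 162), so the pair is consistent; merging gives x ≡ 75744 (mod 138073), where 138073 = lcm(247, 7267).
gcd(138073, 377) = 13 and 13 | (110 − 75744), so the pair is consistent; merging gives x ≡ 2008766 (mod 4004117), where 4004117 = lcm(138073, 377).
The solution is unique modulo lcm(247, 7267, 377) = 4004117.

2008766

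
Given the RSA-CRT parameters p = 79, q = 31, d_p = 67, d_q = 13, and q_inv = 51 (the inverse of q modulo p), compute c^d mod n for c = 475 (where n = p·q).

m₁ = c^(d_p) mod p: c ≡ 1 (mod 79), and 1^67 mod 79 = 1.
m₂ = c^(d_q) mod q: c ≡ 10 (mod 31), and 10^13 mod 31 = 9.
h = q_inv·(m₁ − m₂) mod p = 51·(1 − 9) mod 79 = 66.
m = m₂ + h·q = 9 + 66·31 = 2055.

2055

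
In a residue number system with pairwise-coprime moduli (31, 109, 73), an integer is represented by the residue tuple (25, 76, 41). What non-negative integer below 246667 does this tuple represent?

The moduli are pairwise coprime; N = 31·109·73 = 246667.
N/31 = 7957; 7957 ≡ 21 (mod 31); 21·3 ≡ 1, so inverse 3.
N/109 = 2263; 2263 ≡ 83 (mod 109); 83·88 ≡ 1, so inverse 88.
N/73 = 3379; 3379 ≡ 21 (mod 73); 21·7 ≡ 1, so inverse 7.
x ≡ 25·7957·3 + 76·2263·88 + 41·3379·7 = 16701492.
16701492 mod 246667 = 174803.

174803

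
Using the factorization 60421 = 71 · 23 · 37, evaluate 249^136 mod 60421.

39563

Mod 71: 249 ≡ 36; by Fermat, exponent reduces to 136 mod 70 = 66; 36^66 ≡ 16 (mod 71).
Mod 23: 249 ≡ 19; by Fermat, exponent reduces to 136 mod 22 = 4; 19^4 ≡ 3 (mod 23).
Mod 37: 249 ≡ 27; by Fermat, exponent reduces to 136 mod 36 = 28; 27^28 ≡ 10 (mod 37).
Combine by CRT: x ≡ 16 (mod 71), x ≡ 3 (mod 23), x ≡ 10 (mod 37) ⇒ x ≡ 39563 (mod 60421).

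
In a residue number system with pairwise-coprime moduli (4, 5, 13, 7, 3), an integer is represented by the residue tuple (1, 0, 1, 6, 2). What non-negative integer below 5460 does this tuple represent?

From x ≡ 1 (mod 4) write x = 1 + 4t. Substituting into x ≡ 0 (mod 5) gives 4t ≡ 4 (mod 5), and since 4⁻¹ ≡ 4 (mod 5), t ≡ 1. Hence x ≡ 1 + 4·1 = 5 (mod 20).
From x ≡ 5 (mod 20) write x = 5 + 20t. Substituting into x ≡ 1 (mod 13) gives 20t ≡ 9 (mod 13), and since 7⁻¹ ≡ 2 (mod 13), t ≡ 5. Hence x ≡ 5 + 20·5 = 105 (mod 260).
From x ≡ 105 (mod 260) write x = 105 + 260t. Substituting into x ≡ 6 (mod 7) gives 260t ≡ 6 (mod 7), and since 1⁻¹ ≡ 1 (mod 7), t ≡ 6. Hence x ≡ 105 + 260·6 = 1665 (mod 1820).
From x ≡ 1665 (mod 1820) write x = 1665 + 1820t. Substituting into x ≡ 2 (mod 3) gives 1820t ≡ 2 (mod 3), and since 2⁻¹ ≡ 2 (mod 3), t ≡ 1. Hence x ≡ 1665 + 1820·1 = 3485 (mod 5460).

3485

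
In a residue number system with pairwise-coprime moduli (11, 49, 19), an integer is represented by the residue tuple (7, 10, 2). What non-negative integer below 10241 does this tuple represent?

1921

The moduli are pairwise coprime; N = 11·49·19 = 10241.
N/11 = 931; 931 ≡ 7 (mod 11); 7·8 ≡ 1, so inverse 8.
N/49 = 209; 209 ≡ 13 (mod 49); 13·34 ≡ 1, so inverse 34.
N/19 = 539; 539 ≡ 7 (mod 19); 7·11 ≡ 1, so inverse 11.
x ≡ 7·931·8 + 10·209·34 + 2·539·11 = 135054.
135054 mod 10241 = 1921.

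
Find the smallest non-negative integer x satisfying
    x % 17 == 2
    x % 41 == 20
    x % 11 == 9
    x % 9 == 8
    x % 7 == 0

213794

The moduli are pairwise coprime; N = 17·41·11·9·7 = 483021.
N/17 = 28413; 28413 ≡ 6 (mod 17); 6·3 ≡ 1, so inverse 3.
N/41 = 11781; 11781 ≡ 14 (mod 41); 14·3 ≡ 1, so inverse 3.
N/11 = 43911; 43911 ≡ 10 (mod 11); 10·10 ≡ 1, so inverse 10.
N/9 = 53669; 53669 ≡ 2 (mod 9); 2·5 ≡ 1, so inverse 5.
N/7 = 69003; 69003 ≡ 4 (mod 7); 4·2 ≡ 1, so inverse 2.
x ≡ 2·28413·3 + 20·11781·3 + 9·43911·10 + 8·53669·5 + 0·69003·2 = 6976088.
6976088 mod 483021 = 213794.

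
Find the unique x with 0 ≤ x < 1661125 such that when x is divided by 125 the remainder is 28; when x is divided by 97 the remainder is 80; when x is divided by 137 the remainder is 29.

The moduli are pairwise coprime; N = 125·97·137 = 1661125.
N/125 = 13289; 13289 ≡ 39 (mod 125); 39·109 ≡ 1, so inverse 109.
N/97 = 17125; 17125 ≡ 53 (mod 97); 53·11 ≡ 1, so inverse 11.
N/137 = 12125; 12125 ≡ 69 (mod 137); 69·2 ≡ 1, so inverse 2.
x ≡ 28·13289·109 + 80·17125·11 + 29·12125·2 = 56331278.
56331278 mod 1661125 = 1514153.

1514153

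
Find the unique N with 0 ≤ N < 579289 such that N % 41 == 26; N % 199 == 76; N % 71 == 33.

126839

The moduli are pairwise coprime; M = 41·199·71 = 579289.
M/41 = 14129; 14129 ≡ 25 (mod 41); 25·23 ≡ 1, so inverse 23.
M/199 = 2911; 2911 ≡ 125 (mod 199); 125·121 ≡ 1, so inverse 121.
M/71 = 8159; 8159 ≡ 65 (mod 71); 65·59 ≡ 1, so inverse 59.
N ≡ 26·14129·23 + 76·2911·121 + 33·8159·59 = 51104271.
51104271 mod 579289 = 126839.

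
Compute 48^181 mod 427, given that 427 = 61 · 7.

48

Mod 61: 48 ≡ 48; by Fermat, exponent reduces to 181 mod 60 = 1; 48^1 ≡ 48 (mod 61).
Mod 7: 48 ≡ 6; by Fermat, exponent reduces to 181 mod 6 = 1; 6^1 ≡ 6 (mod 7).
Combine by CRT: x ≡ 48 (mod 61), x ≡ 6 (mod 7) ⇒ x ≡ 48 (mod 427).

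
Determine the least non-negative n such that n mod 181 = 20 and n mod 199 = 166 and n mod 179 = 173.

4144739

The moduli are pairwise coprime; M = 181·199·179 = 6447401.
M/181 = 35621; 35621 ≡ 145 (mod 181); 145·5 ≡ 1, so inverse 5.
M/199 = 32399; 32399 ≡ 161 (mod 199); 161·89 ≡ 1, so inverse 89.
M/179 = 36019; 36019 ≡ 40 (mod 179); 40·94 ≡ 1, so inverse 94.
n ≡ 20·35621·5 + 166·32399·89 + 173·36019·94 = 1067965904.
1067965904 mod 6447401 = 4144739.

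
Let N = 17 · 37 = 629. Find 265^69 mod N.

6

Mod 17: 265 ≡ 10; by Fermat, exponent reduces to 69 mod 16 = 5; 10^5 ≡ 6 (mod 17).
Mod 37: 265 ≡ 6; by Fermat, exponent reduces to 69 mod 36 = 33; 6^33 ≡ 6 (mod 37).
Combine by CRT: x ≡ 6 (mod 17), x ≡ 6 (mod 37) ⇒ x ≡ 6 (mod 629).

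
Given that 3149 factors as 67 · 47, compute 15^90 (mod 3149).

1565

Mod 67: 15 ≡ 15; by Fermat, exponent reduces to 90 mod 66 = 24; 15^24 ≡ 24 (mod 67).
Mod 47: 15 ≡ 15; by Fermat, exponent reduces to 90 mod 46 = 44; 15^44 ≡ 14 (mod 47).
Combine by CRT: x ≡ 24 (mod 67), x ≡ 14 (mod 47) ⇒ x ≡ 1565 (mod 3149).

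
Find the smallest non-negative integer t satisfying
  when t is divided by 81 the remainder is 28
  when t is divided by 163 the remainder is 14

From t ≡ 28 (mod 81) write t = 28 + 81s. Substituting into t ≡ 14 (mod 163) gives 81s ≡ 149 (mod 163), and since 81⁻¹ ≡ 161 (mod 163), s ≡ 28. Hence t ≡ 28 + 81·28 = 2296 (mod 13203).

2296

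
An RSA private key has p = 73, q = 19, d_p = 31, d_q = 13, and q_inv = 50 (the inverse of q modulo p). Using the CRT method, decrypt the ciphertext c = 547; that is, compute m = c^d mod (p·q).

333

m₁ = c^(d_p) mod p: c ≡ 36 (mod 73), and 36^31 mod 73 = 41.
m₂ = c^(d_q) mod q: c ≡ 15 (mod 19), and 15^13 mod 19 = 10.
h = q_inv·(m₁ − m₂) mod p = 50·(41 − 10) mod 73 = 17.
m = m₂ + h·q = 10 + 17·19 = 333.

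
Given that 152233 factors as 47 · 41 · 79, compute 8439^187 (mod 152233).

Mod 47: 8439 ≡ 26; by Fermat, exponent reduces to 187 mod 46 = 3; 26^3 ≡ 45 (mod 47).
Mod 41: 8439 ≡ 34; by Fermat, exponent reduces to 187 mod 40 = 27; 34^27 ≡ 17 (mod 41).
Mod 79: 8439 ≡ 65; by Fermat, exponent reduces to 187 mod 78 = 31; 65^31 ≡ 8 (mod 79).
Combine by CRT: x ≡ 45 (mod 47), x ≡ 17 (mod 41), x ≡ 8 (mod 79) ⇒ x ≡ 6249 (mod 152233).

6249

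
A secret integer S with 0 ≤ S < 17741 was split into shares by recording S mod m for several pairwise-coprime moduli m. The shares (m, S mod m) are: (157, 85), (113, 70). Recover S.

Combine the congruences pairwise.
From S ≡ 85 (mod 157) write S = 85 + 157t. Substituting into S ≡ 70 (mod 113) gives 157t ≡ 98 (mod 113), and since 44⁻¹ ≡ 18 (mod 113), t ≡ 69. Hence S ≡ 85 + 157·69 = 10918 (mod 17741).

10918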